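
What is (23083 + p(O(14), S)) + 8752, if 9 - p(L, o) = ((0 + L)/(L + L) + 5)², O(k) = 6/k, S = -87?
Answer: 127255/4 ≈ 31814.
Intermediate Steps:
p(L, o) = -85/4 (p(L, o) = 9 - ((0 + L)/(L + L) + 5)² = 9 - (L/((2*L)) + 5)² = 9 - (L*(1/(2*L)) + 5)² = 9 - (½ + 5)² = 9 - (11/2)² = 9 - 1*121/4 = 9 - 121/4 = -85/4)
(23083 + p(O(14), S)) + 8752 = (23083 - 85/4) + 8752 = 92247/4 + 8752 = 127255/4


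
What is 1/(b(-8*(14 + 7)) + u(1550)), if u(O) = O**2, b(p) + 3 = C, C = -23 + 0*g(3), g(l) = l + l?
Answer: 1/2402474 ≈ 4.1624e-7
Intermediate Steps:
g(l) = 2*l
C = -23 (C = -23 + 0*(2*3) = -23 + 0*6 = -23 + 0 = -23)
b(p) = -26 (b(p) = -3 - 23 = -26)
1/(b(-8*(14 + 7)) + u(1550)) = 1/(-26 + 1550**2) = 1/(-26 + 2402500) = 1/2402474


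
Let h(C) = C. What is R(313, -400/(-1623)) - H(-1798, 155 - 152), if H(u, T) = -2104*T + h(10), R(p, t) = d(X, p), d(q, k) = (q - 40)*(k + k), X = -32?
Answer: -38770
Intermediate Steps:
d(q, k) = 2*k*(-40 + q) (d(q, k) = (-40 + q)*(2*k) = 2*k*(-40 + q))
R(p, t) = -144*p (R(p, t) = 2*p*(-40 - 32) = 2*p*(-72) = -144*p)
H(u, T) = 10 - 2104*T (H(u, T) = -2104*T + 10 = 10 - 2104*T)
R(313, -400/(-1623)) - H(-1798, 155 - 152) = -144*313 - (10 - 2104*(155 - 152)) = -45072 - (10 - 2104*3) = -45072 - (10 - 6312) = -45072 - 1*(-6302) = -45072 + 6302 = -38770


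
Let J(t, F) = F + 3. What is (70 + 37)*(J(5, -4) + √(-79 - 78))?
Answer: -107 + 107*I*√157 ≈ -107.0 + 1340.7*I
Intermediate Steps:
J(t, F) = 3 + F
(70 + 37)*(J(5, -4) + √(-79 - 78)) = (70 + 37)*((3 - 4) + √(-79 - 78)) = 107*(-1 + √(-157)) = 107*(-1 + I*√157) = -107 + 107*I*√157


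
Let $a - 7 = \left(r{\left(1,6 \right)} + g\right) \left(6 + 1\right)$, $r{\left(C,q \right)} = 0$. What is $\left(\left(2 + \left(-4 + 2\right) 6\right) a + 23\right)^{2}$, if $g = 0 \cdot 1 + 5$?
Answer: $157609$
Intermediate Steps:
$g = 5$ ($g = 0 + 5 = 5$)
$a = 42$ ($a = 7 + \left(0 + 5\right) \left(6 + 1\right) = 7 + 5 \cdot 7 = 7 + 35 = 42$)
$\left(\left(2 + \left(-4 + 2\right) 6\right) a + 23\right)^{2} = \left(\left(2 + \left(-4 + 2\right) 6\right) 42 + 23\right)^{2} = \left(\left(2 - 12\right) 42 + 23\right)^{2} = \left(\left(-10\right) 42 + 23\right)^{2} = \left(-420 + 23\right)^{2} = \left(-397\right)^{2} = 157609$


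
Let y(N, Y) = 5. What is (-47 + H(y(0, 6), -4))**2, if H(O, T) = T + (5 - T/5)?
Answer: 51076/25 ≈ 2043.0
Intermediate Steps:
H(O, T) = 5 + 4*T/5 (H(O, T) = T + (5 - T/5) = 5 + 4*T/5)
(-47 + H(y(0, 6), -4))**2 = (-47 + (5 + (4/5)*(-4)))**2 = (-47 + (5 - 16/5))**2 = (-47 + 9/5)**2 = (-226/5)**2 = 51076/25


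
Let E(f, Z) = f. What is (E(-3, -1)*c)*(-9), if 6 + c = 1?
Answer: -135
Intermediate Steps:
c = -5 (c = -6 + 1 = -5)
(E(-3, -1)*c)*(-9) = -3*(-5)*(-9) = 15*(-9) = -135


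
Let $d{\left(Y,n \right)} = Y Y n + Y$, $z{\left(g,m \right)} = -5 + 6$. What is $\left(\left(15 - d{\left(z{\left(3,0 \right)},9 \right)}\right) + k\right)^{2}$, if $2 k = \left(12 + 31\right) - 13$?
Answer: $400$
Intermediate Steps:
$k = 15$ ($k = \frac{\left(12 + 31\right) - 13}{2} = \frac{43 - 13}{2} = \frac{1}{2} \cdot 30 = 15$)
$z{\left(g,m \right)} = 1$
$d{\left(Y,n \right)} = Y + n Y^{2}$ ($d{\left(Y,n \right)} = Y^{2} n + Y = n Y^{2} + Y = Y + n Y^{2}$)
$\left(\left(15 - d{\left(z{\left(3,0 \right)},9 \right)}\right) + k\right)^{2} = \left(\left(15 - 1 \left(1 + 1 \cdot 9\right)\right) + 15\right)^{2} = \left(\left(15 - 1 \left(1 + 9\right)\right) + 15\right)^{2} = \left(\left(15 - 1 \cdot 10\right) + 15\right)^{2} = \left(\left(15 - 10\right) + 15\right)^{2} = \left(5 + 15\right)^{2} = 20^{2} = 400$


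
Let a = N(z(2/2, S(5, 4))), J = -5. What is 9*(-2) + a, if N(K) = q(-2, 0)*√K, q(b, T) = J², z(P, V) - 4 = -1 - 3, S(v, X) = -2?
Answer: -18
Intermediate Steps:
z(P, V) = 0 (z(P, V) = 4 + (-1 - 3) = 4 - 4 = 0)
q(b, T) = 25 (q(b, T) = (-5)² = 25)
N(K) = 25*√K
a = 0 (a = 25*√0 = 25*0 = 0)
9*(-2) + a = 9*(-2) + 0 = -18 + 0 = -18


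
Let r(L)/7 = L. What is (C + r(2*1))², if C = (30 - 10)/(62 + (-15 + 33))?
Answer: 3249/16 ≈ 203.06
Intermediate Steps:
r(L) = 7*L
C = ¼ (C = 20/(62 + 18) = 20/80 = 20*(1/80) = ¼ ≈ 0.25000)
(C + r(2*1))² = (¼ + 7*(2*1))² = (¼ + 7*2)² = (¼ + 14)² = (57/4)² = 3249/16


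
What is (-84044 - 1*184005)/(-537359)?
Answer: 268049/537359 ≈ 0.49883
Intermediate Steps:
(-84044 - 1*184005)/(-537359) = (-84044 - 184005)*(-1/537359) = -268049*(-1/537359) = 268049/537359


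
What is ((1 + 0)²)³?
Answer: 1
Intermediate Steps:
((1 + 0)²)³ = (1²)³ = 1³ = 1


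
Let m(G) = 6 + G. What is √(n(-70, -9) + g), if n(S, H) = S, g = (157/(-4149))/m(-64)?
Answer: I*√450395807854/80214 ≈ 8.3666*I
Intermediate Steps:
g = 157/240642 (g = (157/(-4149))/(6 - 64) = (157*(-1/4149))/(-58) = -157/4149*(-1/58) = 157/240642 ≈ 0.00065242)
√(n(-70, -9) + g) = √(-70 + 157/240642) = √(-16844783/240642) = I*√450395807854/80214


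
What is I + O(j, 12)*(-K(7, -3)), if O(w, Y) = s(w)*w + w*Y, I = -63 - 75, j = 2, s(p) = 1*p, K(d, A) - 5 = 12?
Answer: -614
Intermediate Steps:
K(d, A) = 17 (K(d, A) = 5 + 12 = 17)
s(p) = p
I = -138
O(w, Y) = w² + Y*w (O(w, Y) = w*w + w*Y = w² + Y*w)
I + O(j, 12)*(-K(7, -3)) = -138 + (2*(12 + 2))*(-1*17) = -138 + (2*14)*(-17) = -138 + 28*(-17) = -138 - 476 = -614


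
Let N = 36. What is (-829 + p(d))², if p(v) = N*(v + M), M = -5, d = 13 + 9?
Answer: 47089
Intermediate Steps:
d = 22
p(v) = -180 + 36*v (p(v) = 36*(v - 5) = 36*(-5 + v) = -180 + 36*v)
(-829 + p(d))² = (-829 + (-180 + 36*22))² = (-829 + (-180 + 792))² = (-829 + 612)² = (-217)² = 47089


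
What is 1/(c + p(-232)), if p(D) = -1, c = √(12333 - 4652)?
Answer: 1/7680 + √7681/7680 ≈ 0.011542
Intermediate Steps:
c = √7681 ≈ 87.641
1/(c + p(-232)) = 1/(√7681 - 1) = 1/(-1 + √7681)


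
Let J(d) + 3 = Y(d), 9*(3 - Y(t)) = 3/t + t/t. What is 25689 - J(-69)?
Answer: 5317645/207 ≈ 25689.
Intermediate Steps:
Y(t) = 26/9 - 1/(3*t) (Y(t) = 3 - (3/t + t/t)/9 = 3 - (3/t + 1)/9 = 3 - (1 + 3/t)/9 = 3 + (-1/9 - 1/(3*t)) = 26/9 - 1/(3*t))
J(d) = -3 + (-3 + 26*d)/(9*d)
25689 - J(-69) = 25689 - (-3 - 1*(-69))/(9*(-69)) = 25689 - (-1)*(-3 + 69)/(9*69) = 25689 - (-1)*66/(9*69) = 25689 - 1*(-22/207) = 25689 + 22/207 = 5317645/207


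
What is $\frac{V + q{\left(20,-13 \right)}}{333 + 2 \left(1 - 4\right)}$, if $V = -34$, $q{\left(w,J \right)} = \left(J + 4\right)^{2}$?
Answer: $\frac{47}{327} \approx 0.14373$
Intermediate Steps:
$q{\left(w,J \right)} = \left(4 + J\right)^{2}$
$\frac{V + q{\left(20,-13 \right)}}{333 + 2 \left(1 - 4\right)} = \frac{-34 + \left(4 - 13\right)^{2}}{333 + 2 \left(1 - 4\right)} = \frac{-34 + \left(-9\right)^{2}}{333 + 2 \left(-3\right)} = \frac{-34 + 81}{333 - 6} = \frac{47}{327}$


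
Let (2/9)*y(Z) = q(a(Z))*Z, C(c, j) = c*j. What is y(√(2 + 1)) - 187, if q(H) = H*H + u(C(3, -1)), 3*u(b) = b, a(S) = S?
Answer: -187 + 9*√3 ≈ -171.41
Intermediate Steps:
u(b) = b/3
q(H) = -1 + H² (q(H) = H*H + (3*(-1))/3 = H² + (⅓)*(-3) = H² - 1 = -1 + H²)
y(Z) = 9*Z*(-1 + Z²)/2 (y(Z) = 9*((-1 + Z²)*Z)/2 = 9*(Z*(-1 + Z²))/2 = 9*Z*(-1 + Z²)/2)
y(√(2 + 1)) - 187 = 9*√(2 + 1)*(-1 + (√(2 + 1))²)/2 - 187 = 9*√3*(-1 + (√3)²)/2 - 187 = 9*√3*(-1 + 3)/2 - 187 = (9/2)*√3*2 - 187 = 9*√3 - 187 = -187 + 9*√3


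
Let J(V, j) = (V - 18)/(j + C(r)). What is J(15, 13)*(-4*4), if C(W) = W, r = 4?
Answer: 48/17 ≈ 2.8235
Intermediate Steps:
J(V, j) = (-18 + V)/(4 + j) (J(V, j) = (V - 18)/(j + 4) = (-18 + V)/(4 + j))
J(15, 13)*(-4*4) = ((-18 + 15)/(4 + 13))*(-4*4) = (-3/17)*(-16) = ((1/17)*(-3))*(-16) = -3/17*(-16) = 48/17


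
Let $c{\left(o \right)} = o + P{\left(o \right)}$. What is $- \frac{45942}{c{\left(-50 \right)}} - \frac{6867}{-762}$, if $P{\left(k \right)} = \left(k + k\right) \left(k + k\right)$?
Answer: $\frac{5553141}{1263650} \approx 4.3945$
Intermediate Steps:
$P{\left(k \right)} = 4 k^{2}$ ($P{\left(k \right)} = 2 k 2 k = 4 k^{2}$)
$c{\left(o \right)} = o + 4 o^{2}$
$- \frac{45942}{c{\left(-50 \right)}} - \frac{6867}{-762} = - \frac{45942}{\left(-50\right) \left(1 + 4 \left(-50\right)\right)} - \frac{6867}{-762} = - \frac{45942}{\left(-50\right) \left(1 - 200\right)} - - \frac{2289}{254} = - \frac{45942}{\left(-50\right) \left(-199\right)} + \frac{2289}{254} = - \frac{45942}{9950} + \frac{2289}{254} = \left(-45942\right) \frac{1}{9950} + \frac{2289}{254} = - \frac{22971}{4975} + \frac{2289}{254} = \frac{5553141}{1263650}$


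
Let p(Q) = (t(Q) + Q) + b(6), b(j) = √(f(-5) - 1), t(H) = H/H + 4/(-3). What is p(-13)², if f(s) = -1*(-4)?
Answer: 1627/9 - 80*√3/3 ≈ 134.59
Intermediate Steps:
f(s) = 4
t(H) = -⅓ (t(H) = 1 + 4*(-⅓) = 1 - 4/3 = -⅓)
b(j) = √3 (b(j) = √(4 - 1) = √3)
p(Q) = -⅓ + Q + √3 (p(Q) = (-⅓ + Q) + √3 = -⅓ + Q + √3)
p(-13)² = (-⅓ - 13 + √3)² = (-40/3 + √3)²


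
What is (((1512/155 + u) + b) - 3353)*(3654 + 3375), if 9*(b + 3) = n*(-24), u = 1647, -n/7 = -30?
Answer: -2461436307/155 ≈ -1.5880e+7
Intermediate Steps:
n = 210 (n = -7*(-30) = 210)
b = -563 (b = -3 + (210*(-24))/9 = -3 + (⅑)*(-5040) = -3 - 560 = -563)
(((1512/155 + u) + b) - 3353)*(3654 + 3375) = (((1512/155 + 1647) - 563) - 3353)*(3654 + 3375) = (((1512*(1/155) + 1647) - 563) - 3353)*7029 = (((1512/155 + 1647) - 563) - 3353)*7029 = ((256797/155 - 563) - 3353)*7029 = (169532/155 - 3353)*7029 = -350183/155*7029 = -2461436307/155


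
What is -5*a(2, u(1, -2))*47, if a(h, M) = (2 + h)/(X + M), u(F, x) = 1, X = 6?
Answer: -940/7 ≈ -134.29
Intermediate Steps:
a(h, M) = (2 + h)/(6 + M)
-5*a(2, u(1, -2))*47 = -5*(2 + 2)/(6 + 1)*47 = -5*4/7*47 = -20/7*47 = -940/7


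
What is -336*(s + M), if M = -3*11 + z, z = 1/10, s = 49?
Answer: -27048/5 ≈ -5409.6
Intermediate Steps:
z = ⅒ ≈ 0.10000
M = -329/10 (M = -3*11 + ⅒ = -33 + ⅒ = -329/10 ≈ -32.900)
-336*(s + M) = -336*(49 - 329/10) = -336*161/10 = -27048/5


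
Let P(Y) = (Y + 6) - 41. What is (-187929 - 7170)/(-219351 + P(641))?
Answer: 65033/72915 ≈ 0.89190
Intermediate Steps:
P(Y) = -35 + Y (P(Y) = (6 + Y) - 41 = -35 + Y)
(-187929 - 7170)/(-219351 + P(641)) = (-187929 - 7170)/(-219351 + (-35 + 641)) = -195099/(-219351 + 606) = -195099/(-218745) = -195099*(-1/218745) = 65033/72915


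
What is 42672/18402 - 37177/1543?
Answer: -103048043/4732381 ≈ -21.775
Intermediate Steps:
42672/18402 - 37177/1543 = 42672*(1/18402) - 37177*1/1543 = 7112/3067 - 37177/1543 = -103048043/4732381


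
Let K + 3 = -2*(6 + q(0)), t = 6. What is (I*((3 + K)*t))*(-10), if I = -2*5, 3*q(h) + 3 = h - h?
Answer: -6000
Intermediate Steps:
q(h) = -1 (q(h) = -1 + (h - h)/3 = -1 + (⅓)*0 = -1 + 0 = -1)
K = -13 (K = -3 - 2*(6 - 1) = -3 - 2*5 = -3 - 10 = -13)
I = -10
(I*((3 + K)*t))*(-10) = -10*(3 - 13)*6*(-10) = -(-100)*6*(-10) = -10*(-60)*(-10) = 600*(-10) = -6000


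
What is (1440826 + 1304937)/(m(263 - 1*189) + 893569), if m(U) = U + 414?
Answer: 2745763/894057 ≈ 3.0711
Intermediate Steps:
m(U) = 414 + U
(1440826 + 1304937)/(m(263 - 1*189) + 893569) = (1440826 + 1304937)/((414 + (263 - 1*189)) + 893569) = 2745763/((414 + (263 - 189)) + 893569) = 2745763/((414 + 74) + 893569) = 2745763/(488 + 893569) = 2745763/894057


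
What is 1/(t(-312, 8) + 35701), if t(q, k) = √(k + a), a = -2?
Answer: 35701/1274561395 - √6/1274561395 ≈ 2.8009e-5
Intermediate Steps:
t(q, k) = √(-2 + k) (t(q, k) = √(k - 2) = √(-2 + k))
1/(t(-312, 8) + 35701) = 1/(√(-2 + 8) + 35701) = 1/(√6 + 35701) = 1/(35701 + √6)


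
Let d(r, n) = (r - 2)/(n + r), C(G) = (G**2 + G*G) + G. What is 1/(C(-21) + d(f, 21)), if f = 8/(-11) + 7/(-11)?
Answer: 216/185939 ≈ 0.0011617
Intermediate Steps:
f = -15/11 (f = 8*(-1/11) + 7*(-1/11) = -8/11 - 7/11 = -15/11 ≈ -1.3636)
C(G) = G + 2*G**2 (C(G) = (G**2 + G**2) + G = 2*G**2 + G = G + 2*G**2)
d(r, n) = (-2 + r)/(n + r)
1/(C(-21) + d(f, 21)) = 1/(-21*(1 + 2*(-21)) + (-2 - 15/11)/(21 - 15/11)) = 1/(-21*(1 - 42) - 37/11/(216/11)) = 1/(-21*(-41) + (11/216)*(-37/11)) = 1/(861 - 37/216) = 1/(185939/216) = 216/185939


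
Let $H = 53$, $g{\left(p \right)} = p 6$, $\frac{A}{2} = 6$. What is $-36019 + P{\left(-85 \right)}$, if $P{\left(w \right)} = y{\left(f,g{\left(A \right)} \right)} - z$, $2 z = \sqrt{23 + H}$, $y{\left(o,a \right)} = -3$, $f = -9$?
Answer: $-36022 - \sqrt{19} \approx -36026.0$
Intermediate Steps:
$A = 12$ ($A = 2 \cdot 6 = 12$)
$g{\left(p \right)} = 6 p$
$z = \sqrt{19}$ ($z = \frac{\sqrt{23 + 53}}{2} = \frac{\sqrt{76}}{2} = \frac{2 \sqrt{19}}{2} = \sqrt{19} \approx 4.3589$)
$P{\left(w \right)} = -3 - \sqrt{19}$
$-36019 + P{\left(-85 \right)} = -36019 - \left(3 + \sqrt{19}\right) = -36022 - \sqrt{19}$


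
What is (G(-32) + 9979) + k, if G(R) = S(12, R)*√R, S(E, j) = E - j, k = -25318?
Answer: -15339 + 176*I*√2 ≈ -15339.0 + 248.9*I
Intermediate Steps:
G(R) = √R*(12 - R) (G(R) = (12 - R)*√R = √R*(12 - R))
(G(-32) + 9979) + k = (√(-32)*(12 - 1*(-32)) + 9979) - 25318 = ((4*I*√2)*(12 + 32) + 9979) - 25318 = ((4*I*√2)*44 + 9979) - 25318 = (176*I*√2 + 9979) - 25318 = (9979 + 176*I*√2) - 25318 = -15339 + 176*I*√2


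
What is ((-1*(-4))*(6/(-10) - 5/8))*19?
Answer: -931/10 ≈ -93.100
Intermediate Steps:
((-1*(-4))*(6/(-10) - 5/8))*19 = (4*(6*(-⅒) - 5*⅛))*19 = (4*(-⅗ - 5/8))*19 = (4*(-49/40))*19 = -49/10*19 = -931/10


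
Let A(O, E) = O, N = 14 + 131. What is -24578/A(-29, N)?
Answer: 24578/29 ≈ 847.52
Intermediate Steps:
N = 145
-24578/A(-29, N) = -24578/(-29) = -24578*(-1/29) = 24578/29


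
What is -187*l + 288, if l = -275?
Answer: 51713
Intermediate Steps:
-187*l + 288 = -187*(-275) + 288 = 51425 + 288 = 51713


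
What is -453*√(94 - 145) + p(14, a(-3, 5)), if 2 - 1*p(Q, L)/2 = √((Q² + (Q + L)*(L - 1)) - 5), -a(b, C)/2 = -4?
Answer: 4 - 2*√345 - 453*I*√51 ≈ -33.148 - 3235.1*I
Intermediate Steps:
a(b, C) = 8 (a(b, C) = -2*(-4) = 8)
p(Q, L) = 4 - 2*√(-5 + Q² + (-1 + L)*(L + Q)) (p(Q, L) = 4 - 2*√((Q² + (Q + L)*(L - 1)) - 5) = 4 - 2*√((Q² + (L + Q)*(-1 + L)) - 5) = 4 - 2*√((Q² + (-1 + L)*(L + Q)) - 5) = 4 - 2*√(-5 + Q² + (-1 + L)*(L + Q)))
-453*√(94 - 145) + p(14, a(-3, 5)) = -453*√(94 - 145) + (4 - 2*√(-5 + 8² + 14² - 1*8 - 1*14 + 8*14)) = -453*I*√51 + (4 - 2*√(-5 + 64 + 196 - 8 - 14 + 112)) = -453*I*√51 + (4 - 2*√345) = 4 - 2*√345 - 453*I*√51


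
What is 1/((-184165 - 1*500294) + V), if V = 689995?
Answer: 1/5536 ≈ 0.00018064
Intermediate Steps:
1/((-184165 - 1*500294) + V) = 1/((-184165 - 1*500294) + 689995) = 1/((-184165 - 500294) + 689995) = 1/(-684459 + 689995) = 1/5536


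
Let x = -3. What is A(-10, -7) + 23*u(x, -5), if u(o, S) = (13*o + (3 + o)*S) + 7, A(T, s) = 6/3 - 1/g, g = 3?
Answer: -2203/3 ≈ -734.33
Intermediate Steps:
A(T, s) = 5/3 (A(T, s) = 6/3 - 1/3 = 6*(⅓) - 1*⅓ = 2 - ⅓ = 5/3)
u(o, S) = 7 + 13*o + S*(3 + o) (u(o, S) = (13*o + S*(3 + o)) + 7 = 7 + 13*o + S*(3 + o))
A(-10, -7) + 23*u(x, -5) = 5/3 + 23*(7 + 3*(-5) + 13*(-3) - 5*(-3)) = 5/3 + 23*(7 - 15 - 39 + 15) = 5/3 + 23*(-32) = 5/3 - 736 = -2203/3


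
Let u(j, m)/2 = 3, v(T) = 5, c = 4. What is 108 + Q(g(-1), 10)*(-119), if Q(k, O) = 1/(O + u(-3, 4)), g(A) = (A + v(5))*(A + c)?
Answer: 1609/16 ≈ 100.56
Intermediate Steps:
u(j, m) = 6 (u(j, m) = 2*3 = 6)
g(A) = (4 + A)*(5 + A) (g(A) = (A + 5)*(A + 4) = (5 + A)*(4 + A) = (4 + A)*(5 + A))
Q(k, O) = 1/(6 + O) (Q(k, O) = 1/(O + 6) = 1/(6 + O))
108 + Q(g(-1), 10)*(-119) = 108 - 119/(6 + 10) = 108 - 119/16 = 1609/16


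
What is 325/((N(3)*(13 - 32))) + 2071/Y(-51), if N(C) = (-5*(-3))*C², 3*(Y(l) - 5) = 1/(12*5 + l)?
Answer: 28676581/69768 ≈ 411.03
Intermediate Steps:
Y(l) = 5 + 1/(3*(60 + l)) (Y(l) = 5 + 1/(3*(12*5 + l)) = 5 + 1/(3*(60 + l)))
N(C) = 15*C²
325/((N(3)*(13 - 32))) + 2071/Y(-51) = 325/(((15*3²)*(13 - 32))) + 2071/(((901 + 15*(-51))/(3*(60 - 51)))) = 325/(((15*9)*(-19))) + 2071/(((⅓)*(901 - 765)/9)) = 325/((135*(-19))) + 2071/(((⅓)*(⅑)*136)) = 325/(-2565) + 2071/(136/27) = 325*(-1/2565) + 2071*(27/136) = -65/513 + 55917/136 = 28676581/69768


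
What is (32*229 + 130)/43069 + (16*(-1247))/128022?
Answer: 47737694/2756889759 ≈ 0.017316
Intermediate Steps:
(32*229 + 130)/43069 + (16*(-1247))/128022 = (7328 + 130)*(1/43069) - 19952*1/128022 = 7458*(1/43069) - 9976/64011 = 7458/43069 - 9976/64011 = 47737694/2756889759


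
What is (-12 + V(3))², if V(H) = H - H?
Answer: 144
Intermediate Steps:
V(H) = 0
(-12 + V(3))² = (-12 + 0)² = (-12)² = 144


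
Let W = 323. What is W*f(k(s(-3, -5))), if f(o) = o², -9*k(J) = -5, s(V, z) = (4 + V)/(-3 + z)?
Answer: 8075/81 ≈ 99.691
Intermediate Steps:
s(V, z) = (4 + V)/(-3 + z)
k(J) = 5/9 (k(J) = -⅑*(-5) = 5/9)
W*f(k(s(-3, -5))) = 323*(5/9)² = 323*(25/81) = 8075/81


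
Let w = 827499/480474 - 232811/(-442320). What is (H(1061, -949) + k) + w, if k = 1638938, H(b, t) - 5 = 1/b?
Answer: 20531174448223489003/12527065473360 ≈ 1.6389e+6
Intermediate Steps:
H(b, t) = 5 + 1/b
w = 26548832783/11806847760 (w = 827499*(1/480474) - 232811*(-1/442320) = 275833/160158 + 232811/442320 = 26548832783/11806847760 ≈ 2.2486)
(H(1061, -949) + k) + w = ((5 + 1/1061) + 1638938) + 26548832783/11806847760 = (5306/1061 + 1638938) + 26548832783/11806847760 = 1738918524/1061 + 26548832783/11806847760 = 20531174448223489003/12527065473360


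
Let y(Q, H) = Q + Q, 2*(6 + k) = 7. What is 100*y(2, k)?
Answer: 400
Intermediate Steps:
k = -5/2 (k = -6 + (½)*7 = -6 + 7/2 = -5/2 ≈ -2.5000)
y(Q, H) = 2*Q
100*y(2, k) = 100*(2*2) = 100*4 = 400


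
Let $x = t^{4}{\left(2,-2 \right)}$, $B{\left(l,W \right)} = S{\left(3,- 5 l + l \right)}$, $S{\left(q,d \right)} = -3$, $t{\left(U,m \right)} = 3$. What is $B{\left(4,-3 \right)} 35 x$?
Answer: $-8505$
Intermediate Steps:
$B{\left(l,W \right)} = -3$
$x = 81$ ($x = 3^{4} = 81$)
$B{\left(4,-3 \right)} 35 x = \left(-3\right) 35 \cdot 81 = \left(-105\right) 81 = -8505$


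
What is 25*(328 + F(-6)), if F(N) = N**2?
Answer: 9100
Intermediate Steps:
25*(328 + F(-6)) = 25*(328 + (-6)**2) = 25*(328 + 36) = 25*364 = 9100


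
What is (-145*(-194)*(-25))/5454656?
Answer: -351625/2727328 ≈ -0.12893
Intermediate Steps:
(-145*(-194)*(-25))/5454656 = (28130*(-25))*(1/5454656) = -703250*1/5454656 = -351625/2727328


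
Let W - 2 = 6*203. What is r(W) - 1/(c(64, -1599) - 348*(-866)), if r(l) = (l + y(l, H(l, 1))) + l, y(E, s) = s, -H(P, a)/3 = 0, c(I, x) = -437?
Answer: 734271639/300931 ≈ 2440.0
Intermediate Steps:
H(P, a) = 0 (H(P, a) = -3*0 = 0)
W = 1220 (W = 2 + 6*203 = 2 + 1218 = 1220)
r(l) = 2*l (r(l) = (l + 0) + l = l + l = 2*l)
r(W) - 1/(c(64, -1599) - 348*(-866)) = 2*1220 - 1/(-437 - 348*(-866)) = 2440 - 1/(-437 + 301368) = 2440 - 1/300931 = 734271639/300931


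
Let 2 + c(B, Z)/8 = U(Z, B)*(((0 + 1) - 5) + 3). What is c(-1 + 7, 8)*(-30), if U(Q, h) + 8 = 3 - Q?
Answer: -2640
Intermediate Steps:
U(Q, h) = -5 - Q (U(Q, h) = -8 + (3 - Q) = -5 - Q)
c(B, Z) = 24 + 8*Z (c(B, Z) = -16 + 8*((-5 - Z)*(((0 + 1) - 5) + 3)) = -16 + 8*((-5 - Z)*((1 - 5) + 3)) = -16 + 8*((-5 - Z)*(-4 + 3)) = -16 + 8*((-5 - Z)*(-1)) = -16 + 8*(5 + Z) = -16 + (40 + 8*Z) = 24 + 8*Z)
c(-1 + 7, 8)*(-30) = (24 + 8*8)*(-30) = (24 + 64)*(-30) = 88*(-30) = -2640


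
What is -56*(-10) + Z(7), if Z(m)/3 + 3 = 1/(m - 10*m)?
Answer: 11570/21 ≈ 550.95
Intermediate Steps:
Z(m) = -9 - 1/(3*m) (Z(m) = -9 + 3/(m - 10*m) = -9 + 3/((-9*m)) = -9 + 3*(-1/(9*m)) = -9 - 1/(3*m))
-56*(-10) + Z(7) = -56*(-10) + (-9 - ⅓/7) = 560 + (-9 - ⅓*⅐) = 560 + (-9 - 1/21) = 560 - 190/21 = 11570/21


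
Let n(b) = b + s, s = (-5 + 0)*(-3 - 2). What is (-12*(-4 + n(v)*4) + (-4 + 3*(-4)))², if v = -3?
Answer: 1048576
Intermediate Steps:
s = 25 (s = -5*(-5) = 25)
n(b) = 25 + b (n(b) = b + 25 = 25 + b)
(-12*(-4 + n(v)*4) + (-4 + 3*(-4)))² = (-12*(-4 + (25 - 3)*4) + (-4 + 3*(-4)))² = (-12*(-4 + 22*4) + (-4 - 12))² = (-12*(-4 + 88) - 16)² = (-12*84 - 16)² = (-1008 - 16)² = (-1024)² = 1048576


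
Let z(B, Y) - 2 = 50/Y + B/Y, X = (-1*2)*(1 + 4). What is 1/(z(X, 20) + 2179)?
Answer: 1/2183 ≈ 0.00045808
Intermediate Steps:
X = -10 (X = -2*5 = -10)
z(B, Y) = 2 + 50/Y + B/Y (z(B, Y) = 2 + (50/Y + B/Y) = 2 + 50/Y + B/Y)
1/(z(X, 20) + 2179) = 1/((50 - 10 + 2*20)/20 + 2179) = 1/((50 - 10 + 40)/20 + 2179) = 1/((1/20)*80 + 2179) = 1/(4 + 2179) = 1/2183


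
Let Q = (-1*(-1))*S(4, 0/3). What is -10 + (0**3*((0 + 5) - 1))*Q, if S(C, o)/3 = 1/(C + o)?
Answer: -10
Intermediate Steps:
S(C, o) = 3/(C + o)
Q = 3/4 (Q = (-1*(-1))*(3/(4 + 0/3)) = 1*(3/(4 + 0*(1/3))) = 1*(3/(4 + 0)) = 1*(3/4) = 3/4 ≈ 0.75000)
-10 + (0**3*((0 + 5) - 1))*Q = -10 + (0**3*((0 + 5) - 1))*(3/4) = -10 + (0*(5 - 1))*(3/4) = -10 + (0*4)*(3/4) = -10 + 0*(3/4) = -10 + 0 = -10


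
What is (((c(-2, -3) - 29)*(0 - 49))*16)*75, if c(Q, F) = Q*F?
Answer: 1352400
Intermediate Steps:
c(Q, F) = F*Q
(((c(-2, -3) - 29)*(0 - 49))*16)*75 = (((-3*(-2) - 29)*(0 - 49))*16)*75 = (((6 - 29)*(-49))*16)*75 = (-23*(-49)*16)*75 = (1127*16)*75 = 18032*75 = 1352400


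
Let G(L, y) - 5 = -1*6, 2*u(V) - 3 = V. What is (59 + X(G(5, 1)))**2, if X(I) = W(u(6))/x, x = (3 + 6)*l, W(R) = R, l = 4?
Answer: 223729/64 ≈ 3495.8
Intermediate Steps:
u(V) = 3/2 + V/2
x = 36 (x = (3 + 6)*4 = 9*4 = 36)
G(L, y) = -1 (G(L, y) = 5 - 1*6 = 5 - 6 = -1)
X(I) = 1/8 (X(I) = (3/2 + (1/2)*6)/36 = (3/2 + 3)*(1/36) = (9/2)*(1/36) = 1/8)
(59 + X(G(5, 1)))**2 = (59 + 1/8)**2 = (473/8)**2 = 223729/64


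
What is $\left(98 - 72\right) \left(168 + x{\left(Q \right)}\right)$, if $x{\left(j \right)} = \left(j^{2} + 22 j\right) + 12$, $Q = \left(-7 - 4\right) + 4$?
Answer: $1950$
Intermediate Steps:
$Q = -7$ ($Q = \left(-7 - 4\right) + 4 = -11 + 4 = -7$)
$x{\left(j \right)} = 12 + j^{2} + 22 j$
$\left(98 - 72\right) \left(168 + x{\left(Q \right)}\right) = \left(98 - 72\right) \left(168 + \left(12 + \left(-7\right)^{2} + 22 \left(-7\right)\right)\right) = 26 \left(168 + \left(12 + 49 - 154\right)\right) = 26 \left(168 - 93\right) = 26 \cdot 75 = 1950$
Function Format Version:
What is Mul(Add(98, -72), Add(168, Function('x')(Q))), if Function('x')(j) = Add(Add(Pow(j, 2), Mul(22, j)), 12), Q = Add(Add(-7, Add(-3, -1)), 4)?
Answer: 1950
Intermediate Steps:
Q = -7 (Q = Add(Add(-7, -4), 4) = Add(-11, 4) = -7)
Function('x')(j) = Add(12, Pow(j, 2), Mul(22, j))
Mul(Add(98, -72), Add(168, Function('x')(Q))) = Mul(Add(98, -72), Add(168, Add(12, Pow(-7, 2), Mul(22, -7)))) = Mul(26, Add(168, Add(12, 49, -154))) = Mul(26, Add(168, -93)) = Mul(26, 75) = 1950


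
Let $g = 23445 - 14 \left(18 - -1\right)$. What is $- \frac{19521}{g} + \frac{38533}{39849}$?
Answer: $\frac{115264078}{923659971} \approx 0.12479$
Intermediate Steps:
$g = 23179$ ($g = 23445 - 14 \left(18 + \left(-4 + 5\right)\right) = 23445 - 14 \left(18 + 1\right) = 23445 - 266 = 23179$)
$- \frac{19521}{g} + \frac{38533}{39849} = - \frac{19521}{23179} + \frac{38533}{39849} = \frac{115264078}{923659971}$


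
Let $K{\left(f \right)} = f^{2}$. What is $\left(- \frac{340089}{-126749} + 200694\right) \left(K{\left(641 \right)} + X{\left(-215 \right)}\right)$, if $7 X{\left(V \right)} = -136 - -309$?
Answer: $\frac{73168635757344300}{887243} \approx 8.2467 \cdot 10^{10}$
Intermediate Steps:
$X{\left(V \right)} = \frac{173}{7}$ ($X{\left(V \right)} = \frac{-136 - -309}{7} = \frac{-136 + 309}{7} = \frac{1}{7} \cdot 173 = \frac{173}{7}$)
$\left(- \frac{340089}{-126749} + 200694\right) \left(K{\left(641 \right)} + X{\left(-215 \right)}\right) = \left(- \frac{340089}{-126749} + 200694\right) \left(641^{2} + \frac{173}{7}\right) = \left(\left(-340089\right) \left(- \frac{1}{126749}\right) + 200694\right) \left(410881 + \frac{173}{7}\right) = \left(\frac{340089}{126749} + 200694\right) \frac{2876340}{7} = \frac{25438103895}{126749} \cdot \frac{2876340}{7} = \frac{73168635757344300}{887243}$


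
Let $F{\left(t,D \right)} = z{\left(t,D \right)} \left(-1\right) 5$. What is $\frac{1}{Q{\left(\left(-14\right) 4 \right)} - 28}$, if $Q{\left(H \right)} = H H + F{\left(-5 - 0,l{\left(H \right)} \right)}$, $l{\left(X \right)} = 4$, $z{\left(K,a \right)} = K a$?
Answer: $\frac{1}{3208} \approx 0.00031172$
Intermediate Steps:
$F{\left(t,D \right)} = - 5 D t$ ($F{\left(t,D \right)} = t D \left(-1\right) 5 = D t \left(-1\right) 5 = - D t 5 = - 5 D t$)
$Q{\left(H \right)} = 100 + H^{2}$ ($Q{\left(H \right)} = H H - 20 \left(-5 - 0\right) = H^{2} - 20 \left(-5 + 0\right) = H^{2} - 20 \left(-5\right) = H^{2} + 100 = 100 + H^{2}$)
$\frac{1}{Q{\left(\left(-14\right) 4 \right)} - 28} = \frac{1}{\left(100 + \left(\left(-14\right) 4\right)^{2}\right) - 28} = \frac{1}{\left(100 + \left(-56\right)^{2}\right) - 28} = \frac{1}{\left(100 + 3136\right) - 28} = \frac{1}{3236 - 28} = \frac{1}{3208}$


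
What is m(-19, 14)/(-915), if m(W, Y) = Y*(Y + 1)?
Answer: -14/61 ≈ -0.22951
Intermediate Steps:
m(W, Y) = Y*(1 + Y)
m(-19, 14)/(-915) = (14*(1 + 14))/(-915) = (14*15)*(-1/915) = 210*(-1/915) = -14/61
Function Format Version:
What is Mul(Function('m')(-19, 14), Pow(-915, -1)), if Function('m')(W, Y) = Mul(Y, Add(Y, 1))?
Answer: Rational(-14, 61) ≈ -0.22951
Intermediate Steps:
Function('m')(W, Y) = Mul(Y, Add(1, Y))
Mul(Function('m')(-19, 14), Pow(-915, -1)) = Mul(Mul(14, Add(1, 14)), Pow(-915, -1)) = Mul(Mul(14, 15), Rational(-1, 915)) = Mul(210, Rational(-1, 915)) = Rational(-14, 61)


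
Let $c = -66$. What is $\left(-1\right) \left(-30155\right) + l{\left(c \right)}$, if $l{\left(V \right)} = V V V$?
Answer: $-257341$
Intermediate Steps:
$l{\left(V \right)} = V^{3}$ ($l{\left(V \right)} = V^{2} V = V^{3}$)
$\left(-1\right) \left(-30155\right) + l{\left(c \right)} = \left(-1\right) \left(-30155\right) + \left(-66\right)^{3} = 30155 - 287496 = -257341$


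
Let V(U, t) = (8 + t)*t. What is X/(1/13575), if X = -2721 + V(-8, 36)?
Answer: -15434775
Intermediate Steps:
V(U, t) = t*(8 + t)
X = -1137 (X = -2721 + 36*(8 + 36) = -2721 + 36*44 = -2721 + 1584 = -1137)
X/(1/13575) = -1137/(1/13575) = -1137/1/13575 = -1137*13575 = -15434775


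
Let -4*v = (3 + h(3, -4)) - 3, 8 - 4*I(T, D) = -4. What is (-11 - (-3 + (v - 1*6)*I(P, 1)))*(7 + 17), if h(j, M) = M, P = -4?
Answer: 168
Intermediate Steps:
I(T, D) = 3 (I(T, D) = 2 - ¼*(-4) = 2 + 1 = 3)
v = 1 (v = -((3 - 4) - 3)/4 = -(-1 - 3)/4 = -¼*(-4) = 1)
(-11 - (-3 + (v - 1*6)*I(P, 1)))*(7 + 17) = (-11 - (-3 + (1 - 1*6)*3))*(7 + 17) = (-11 - (-3 + (1 - 6)*3))*24 = (-11 - (-3 - 5*3))*24 = (-11 - (-3 - 15))*24 = (-11 - 1*(-18))*24 = (-11 + 18)*24 = 7*24 = 168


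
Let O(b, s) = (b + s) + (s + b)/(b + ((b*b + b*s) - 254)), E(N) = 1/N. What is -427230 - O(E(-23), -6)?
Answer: -1319160845281/3087750 ≈ -4.2722e+5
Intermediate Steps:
O(b, s) = b + s + (b + s)/(-254 + b + b**2 + b*s) (O(b, s) = (b + s) + (b + s)/(b + ((b**2 + b*s) - 254)) = (b + s) + (b + s)/(b + (-254 + b**2 + b*s)) = (b + s) + (b + s)/(-254 + b + b**2 + b*s) = b + s + (b + s)/(-254 + b + b**2 + b*s))
-427230 - O(E(-23), -6) = -427230 - ((1/(-23))**2 + (1/(-23))**3 - 253/(-23) - 253*(-6) - 6/(-23) + (-6)**2/(-23) + 2*(-6)*(1/(-23))**2)/(-254 + 1/(-23) + (1/(-23))**2 - 6/(-23)) = -427230 - ((-1/23)**2 + (-1/23)**3 - 253*(-1/23) + 1518 - 1/23*(-6) - 1/23*36 + 2*(-6)*(-1/23)**2)/(-254 - 1/23 + (-1/23)**2 - 1/23*(-6)) = -427230 - (1/529 - 1/12167 + 11 + 1518 + 6/23 - 36/23 + 2*(-6)*(1/529))/(-254 - 1/23 + 1/529 + 6/23) = -427230 - (1/529 - 1/12167 + 11 + 1518 + 6/23 - 36/23 - 12/529)/(-134250/529) = -427230 - (-529)*18587219/(134250*12167) = -427230 - 1*(-18587219/3087750) = -427230 + 18587219/3087750 = -1319160845281/3087750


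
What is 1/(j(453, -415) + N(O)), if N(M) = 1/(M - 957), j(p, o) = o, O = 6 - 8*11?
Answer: -1039/431186 ≈ -0.0024096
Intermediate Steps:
O = -82 (O = 6 - 88 = -82)
N(M) = 1/(-957 + M)
1/(j(453, -415) + N(O)) = 1/(-415 + 1/(-957 - 82)) = 1/(-415 + 1/(-1039)) = 1/(-415 - 1/1039) = 1/(-431186/1039) = -1039/431186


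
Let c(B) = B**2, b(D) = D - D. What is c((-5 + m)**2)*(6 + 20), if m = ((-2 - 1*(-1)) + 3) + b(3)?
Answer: 2106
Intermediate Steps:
b(D) = 0
m = 2 (m = ((-2 - 1*(-1)) + 3) + 0 = ((-2 + 1) + 3) + 0 = (-1 + 3) + 0 = 2 + 0 = 2)
c((-5 + m)**2)*(6 + 20) = ((-5 + 2)**2)**2*(6 + 20) = ((-3)**2)**2*26 = 9**2*26 = 81*26 = 2106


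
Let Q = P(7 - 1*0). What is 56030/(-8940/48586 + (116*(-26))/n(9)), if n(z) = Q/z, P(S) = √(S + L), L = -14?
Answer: -3549164179925/36235040219496597 - 24931836413760380*I*√7/12078346739832199 ≈ -9.7948e-5 - 5.4613*I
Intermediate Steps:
P(S) = √(-14 + S) (P(S) = √(S - 14) = √(-14 + S))
Q = I*√7 (Q = √(-14 + (7 - 1*0)) = √(-14 + (7 + 0)) = √(-14 + 7) = √(-7) = I*√7 ≈ 2.6458*I)
n(z) = I*√7/z (n(z) = (I*√7)/z = I*√7/z)
56030/(-8940/48586 + (116*(-26))/n(9)) = 56030/(-8940/48586 + (116*(-26))/((I*√7/9))) = 56030/(-8940*1/48586 - 3016*(-9*I*√7/7)) = 56030/(-4470/24293 - 3016*(-9*I*√7/7)) = 56030/(-4470/24293 - (-27144)*I*√7/7) = 56030/(-4470/24293 + 27144*I*√7/7)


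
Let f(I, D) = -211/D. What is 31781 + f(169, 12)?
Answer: 381161/12 ≈ 31763.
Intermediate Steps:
31781 + f(169, 12) = 31781 - 211/12 = 381161/12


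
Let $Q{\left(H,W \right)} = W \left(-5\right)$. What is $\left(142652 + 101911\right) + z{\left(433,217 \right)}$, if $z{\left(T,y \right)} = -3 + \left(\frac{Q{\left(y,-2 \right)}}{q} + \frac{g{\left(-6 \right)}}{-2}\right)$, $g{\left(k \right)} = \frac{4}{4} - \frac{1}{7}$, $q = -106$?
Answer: $\frac{90731566}{371} \approx 2.4456 \cdot 10^{5}$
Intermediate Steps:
$Q{\left(H,W \right)} = - 5 W$
$g{\left(k \right)} = \frac{6}{7}$ ($g{\left(k \right)} = 4 \cdot \frac{1}{4} - \frac{1}{7} = 1 - \frac{1}{7} = \frac{6}{7}$)
$z{\left(T,y \right)} = - \frac{1307}{371}$ ($z{\left(T,y \right)} = -3 + \left(\frac{\left(-5\right) \left(-2\right)}{-106} + \frac{6}{7 \left(-2\right)}\right) = -3 + \left(10 \left(- \frac{1}{106}\right) + \frac{6}{7} \left(- \frac{1}{2}\right)\right) = -3 - \frac{194}{371} = - \frac{1307}{371}$)
$\left(142652 + 101911\right) + z{\left(433,217 \right)} = \left(142652 + 101911\right) - \frac{1307}{371} = 244563 - \frac{1307}{371} = \frac{90731566}{371}$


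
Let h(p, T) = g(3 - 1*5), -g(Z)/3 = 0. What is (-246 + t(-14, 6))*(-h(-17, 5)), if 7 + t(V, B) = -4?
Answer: 0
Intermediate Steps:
g(Z) = 0 (g(Z) = -3*0 = 0)
h(p, T) = 0
t(V, B) = -11 (t(V, B) = -7 - 4 = -11)
(-246 + t(-14, 6))*(-h(-17, 5)) = (-246 - 11)*(-1*0) = -257*0 = 0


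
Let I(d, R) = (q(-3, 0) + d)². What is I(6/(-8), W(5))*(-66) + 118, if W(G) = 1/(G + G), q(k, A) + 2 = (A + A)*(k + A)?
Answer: -3049/8 ≈ -381.13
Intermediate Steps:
q(k, A) = -2 + 2*A*(A + k) (q(k, A) = -2 + (A + A)*(k + A) = -2 + (2*A)*(A + k) = -2 + 2*A*(A + k))
W(G) = 1/(2*G)
I(d, R) = (-2 + d)² (I(d, R) = ((-2 + 2*0² + 2*0*(-3)) + d)² = ((-2 + 2*0 + 0) + d)² = ((-2 + 0 + 0) + d)² = (-2 + d)²)
I(6/(-8), W(5))*(-66) + 118 = (-2 + 6/(-8))²*(-66) + 118 = (-2 + 6*(-⅛))²*(-66) + 118 = (-2 - ¾)²*(-66) + 118 = (-11/4)²*(-66) + 118 = (121/16)*(-66) + 118 = -3993/8 + 118 = -3049/8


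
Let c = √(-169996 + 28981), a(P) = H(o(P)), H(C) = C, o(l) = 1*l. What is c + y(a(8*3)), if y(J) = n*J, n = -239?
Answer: -5736 + I*√141015 ≈ -5736.0 + 375.52*I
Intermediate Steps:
o(l) = l
a(P) = P
c = I*√141015 (c = √(-141015) = I*√141015 ≈ 375.52*I)
y(J) = -239*J
c + y(a(8*3)) = I*√141015 - 1912*3 = I*√141015 - 239*24 = I*√141015 - 5736 = -5736 + I*√141015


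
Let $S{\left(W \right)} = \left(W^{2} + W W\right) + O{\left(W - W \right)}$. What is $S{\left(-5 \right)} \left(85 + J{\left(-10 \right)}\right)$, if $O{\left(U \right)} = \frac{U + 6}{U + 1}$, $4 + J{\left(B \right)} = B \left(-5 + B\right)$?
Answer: $12936$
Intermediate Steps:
$J{\left(B \right)} = -4 + B \left(-5 + B\right)$
$O{\left(U \right)} = \frac{6 + U}{1 + U}$
$S{\left(W \right)} = 6 + 2 W^{2}$ ($S{\left(W \right)} = \left(W^{2} + W W\right) + \frac{6 + \left(W - W\right)}{1 + \left(W - W\right)} = \left(W^{2} + W^{2}\right) + \frac{6 + 0}{1 + 0} = 2 W^{2} + 1^{-1} \cdot 6 = 2 W^{2} + 1 \cdot 6 = 2 W^{2} + 6 = 6 + 2 W^{2}$)
$S{\left(-5 \right)} \left(85 + J{\left(-10 \right)}\right) = \left(6 + 2 \left(-5\right)^{2}\right) \left(85 - \left(-46 - 100\right)\right) = \left(6 + 2 \cdot 25\right) \left(85 + \left(-4 + 100 + 50\right)\right) = \left(6 + 50\right) \left(85 + 146\right) = 56 \cdot 231 = 12936$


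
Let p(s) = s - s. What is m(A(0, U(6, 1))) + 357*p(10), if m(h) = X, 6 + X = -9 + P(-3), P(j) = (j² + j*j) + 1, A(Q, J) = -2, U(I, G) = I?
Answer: 4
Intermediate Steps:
p(s) = 0
P(j) = 1 + 2*j² (P(j) = (j² + j²) + 1 = 2*j² + 1 = 1 + 2*j²)
X = 4 (X = -6 + (-9 + (1 + 2*(-3)²)) = -6 + (-9 + (1 + 2*9)) = -6 + (-9 + (1 + 18)) = -6 + (-9 + 19) = -6 + 10 = 4)
m(h) = 4
m(A(0, U(6, 1))) + 357*p(10) = 4 + 357*0 = 4 + 0 = 4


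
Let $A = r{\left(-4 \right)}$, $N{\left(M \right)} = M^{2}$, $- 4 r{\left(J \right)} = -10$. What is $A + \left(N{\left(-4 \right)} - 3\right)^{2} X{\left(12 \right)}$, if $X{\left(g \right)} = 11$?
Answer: $\frac{3723}{2} \approx 1861.5$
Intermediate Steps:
$r{\left(J \right)} = \frac{5}{2}$ ($r{\left(J \right)} = \left(- \frac{1}{4}\right) \left(-10\right) = \frac{5}{2}$)
$A = \frac{5}{2} \approx 2.5$
$A + \left(N{\left(-4 \right)} - 3\right)^{2} X{\left(12 \right)} = \frac{5}{2} + \left(\left(-4\right)^{2} - 3\right)^{2} \cdot 11 = \frac{5}{2} + \left(16 - 3\right)^{2} \cdot 11 = \frac{5}{2} + 13^{2} \cdot 11 = \frac{5}{2} + 169 \cdot 11 = \frac{5}{2} + 1859 = \frac{3723}{2}$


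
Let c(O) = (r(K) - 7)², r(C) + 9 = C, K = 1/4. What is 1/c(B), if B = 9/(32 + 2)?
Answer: 16/3969 ≈ 0.0040312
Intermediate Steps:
K = ¼ (K = 1*(¼) = ¼ ≈ 0.25000)
B = 9/34 ≈ 0.26471
r(C) = -9 + C
c(O) = 3969/16 (c(O) = ((-9 + ¼) - 7)² = (-35/4 - 7)² = (-63/4)² = 3969/16)
1/c(B) = 1/(3969/16) = 16/3969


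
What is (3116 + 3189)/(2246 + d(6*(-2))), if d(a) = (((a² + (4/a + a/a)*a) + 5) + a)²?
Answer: 6305/18887 ≈ 0.33383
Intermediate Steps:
d(a) = (5 + a + a² + a*(1 + 4/a))² (d(a) = (((a² + (4/a + 1)*a) + 5) + a)² = (((a² + (1 + 4/a)*a) + 5) + a)² = (((a² + a*(1 + 4/a)) + 5) + a)² = ((5 + a² + a*(1 + 4/a)) + a)² = (5 + a + a² + a*(1 + 4/a))²)
(3116 + 3189)/(2246 + d(6*(-2))) = (3116 + 3189)/(2246 + (9 + (6*(-2))² + 2*(6*(-2)))²) = 6305/(2246 + (9 + (-12)² + 2*(-12))²) = 6305/(2246 + (9 + 144 - 24)²) = 6305/(2246 + 129²) = 6305/(2246 + 16641) = 6305/18887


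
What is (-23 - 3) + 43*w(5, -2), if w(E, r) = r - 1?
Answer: -155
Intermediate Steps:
w(E, r) = -1 + r
(-23 - 3) + 43*w(5, -2) = (-23 - 3) + 43*(-1 - 2) = -26 + 43*(-3) = -26 - 129 = -155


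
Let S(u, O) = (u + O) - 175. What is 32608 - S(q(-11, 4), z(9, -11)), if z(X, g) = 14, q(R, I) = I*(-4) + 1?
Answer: 32784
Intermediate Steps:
q(R, I) = 1 - 4*I (q(R, I) = -4*I + 1 = 1 - 4*I)
S(u, O) = -175 + O + u (S(u, O) = (O + u) - 175 = -175 + O + u)
32608 - S(q(-11, 4), z(9, -11)) = 32608 - (-175 + 14 + (1 - 4*4)) = 32608 - (-175 + 14 + (1 - 16)) = 32608 - (-175 + 14 - 15) = 32608 - 1*(-176) = 32608 + 176 = 32784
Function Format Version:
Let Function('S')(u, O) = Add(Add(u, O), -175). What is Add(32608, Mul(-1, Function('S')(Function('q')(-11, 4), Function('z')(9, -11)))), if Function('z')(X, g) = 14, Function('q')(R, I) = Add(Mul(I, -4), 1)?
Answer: 32784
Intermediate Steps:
Function('q')(R, I) = Add(1, Mul(-4, I)) (Function('q')(R, I) = Add(Mul(-4, I), 1) = Add(1, Mul(-4, I)))
Function('S')(u, O) = Add(-175, O, u) (Function('S')(u, O) = Add(Add(O, u), -175) = Add(-175, O, u))
Add(32608, Mul(-1, Function('S')(Function('q')(-11, 4), Function('z')(9, -11)))) = Add(32608, Mul(-1, Add(-175, 14, Add(1, Mul(-4, 4))))) = Add(32608, Mul(-1, Add(-175, 14, Add(1, -16)))) = Add(32608, Mul(-1, Add(-175, 14, -15))) = Add(32608, Mul(-1, -176)) = Add(32608, 176) = 32784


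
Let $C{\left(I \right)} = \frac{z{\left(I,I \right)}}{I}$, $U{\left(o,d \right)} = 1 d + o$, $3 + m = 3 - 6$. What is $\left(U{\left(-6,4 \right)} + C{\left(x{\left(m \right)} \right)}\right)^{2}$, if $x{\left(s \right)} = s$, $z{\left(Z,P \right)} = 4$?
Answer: $\frac{64}{9} \approx 7.1111$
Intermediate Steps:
$m = -6$ ($m = -3 + \left(3 - 6\right) = -3 - 3 = -6$)
$U{\left(o,d \right)} = d + o$
$C{\left(I \right)} = \frac{4}{I}$
$\left(U{\left(-6,4 \right)} + C{\left(x{\left(m \right)} \right)}\right)^{2} = \left(\left(4 - 6\right) + \frac{4}{-6}\right)^{2} = \left(-2 + 4 \left(- \frac{1}{6}\right)\right)^{2} = \left(-2 - \frac{2}{3}\right)^{2} = \left(- \frac{8}{3}\right)^{2} = \frac{64}{9}$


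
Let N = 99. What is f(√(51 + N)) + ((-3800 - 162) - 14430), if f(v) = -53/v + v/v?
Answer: -18391 - 53*√6/30 ≈ -18395.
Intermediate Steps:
f(v) = 1 - 53/v (f(v) = -53/v + 1 = 1 - 53/v)
f(√(51 + N)) + ((-3800 - 162) - 14430) = (-53 + √(51 + 99))/(√(51 + 99)) + ((-3800 - 162) - 14430) = (-53 + √150)/(√150) + (-3962 - 14430) = (-53 + 5*√6)/((5*√6)) - 18392 = (√6/30)*(-53 + 5*√6) - 18392 = √6*(-53 + 5*√6)/30 - 18392 = -18392 + √6*(-53 + 5*√6)/30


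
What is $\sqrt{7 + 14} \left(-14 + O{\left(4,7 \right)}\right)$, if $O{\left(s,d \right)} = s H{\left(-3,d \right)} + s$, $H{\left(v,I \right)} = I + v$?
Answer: $6 \sqrt{21} \approx 27.495$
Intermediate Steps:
$O{\left(s,d \right)} = s + s \left(-3 + d\right)$ ($O{\left(s,d \right)} = s \left(d - 3\right) + s = s \left(-3 + d\right) + s = s + s \left(-3 + d\right)$)
$\sqrt{7 + 14} \left(-14 + O{\left(4,7 \right)}\right) = \sqrt{7 + 14} \left(-14 + 4 \left(-2 + 7\right)\right) = \sqrt{21} \left(-14 + 4 \cdot 5\right) = \sqrt{21} \left(-14 + 20\right) = \sqrt{21} \cdot 6 = 6 \sqrt{21}$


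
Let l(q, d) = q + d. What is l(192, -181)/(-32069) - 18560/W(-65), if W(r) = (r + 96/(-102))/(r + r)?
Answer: -1315393426731/35949349 ≈ -36590.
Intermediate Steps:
W(r) = (-16/17 + r)/(2*r) (W(r) = (r + 96*(-1/102))/((2*r)) = (r - 16/17)*(1/(2*r)) = (-16/17 + r)*(1/(2*r)) = (-16/17 + r)/(2*r))
l(q, d) = d + q
l(192, -181)/(-32069) - 18560/W(-65) = (-181 + 192)/(-32069) - 18560*(-2210/(-16 + 17*(-65))) = 11*(-1/32069) - 18560*(-2210/(-16 - 1105)) = -11/32069 - 18560/((1/34)*(-1/65)*(-1121)) = -11/32069 - 18560/1121/2210 = -11/32069 - 18560*2210/1121 = -11/32069 - 41017600/1121 = -1315393426731/35949349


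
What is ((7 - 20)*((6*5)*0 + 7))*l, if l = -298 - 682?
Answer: 89180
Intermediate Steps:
l = -980
((7 - 20)*((6*5)*0 + 7))*l = ((7 - 20)*((6*5)*0 + 7))*(-980) = -13*(30*0 + 7)*(-980) = -13*(0 + 7)*(-980) = -13*7*(-980) = -91*(-980) = 89180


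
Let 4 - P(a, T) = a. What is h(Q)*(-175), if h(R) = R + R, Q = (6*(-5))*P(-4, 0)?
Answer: 84000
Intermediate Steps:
P(a, T) = 4 - a
Q = -240 (Q = (6*(-5))*(4 - 1*(-4)) = -30*(4 + 4) = -30*8 = -240)
h(R) = 2*R
h(Q)*(-175) = (2*(-240))*(-175) = -480*(-175) = 84000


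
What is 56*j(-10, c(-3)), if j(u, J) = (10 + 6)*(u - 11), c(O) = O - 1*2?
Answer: -18816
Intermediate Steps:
c(O) = -2 + O (c(O) = O - 2 = -2 + O)
j(u, J) = -176 + 16*u (j(u, J) = 16*(-11 + u) = -176 + 16*u)
56*j(-10, c(-3)) = 56*(-176 + 16*(-10)) = 56*(-176 - 160) = 56*(-336) = -18816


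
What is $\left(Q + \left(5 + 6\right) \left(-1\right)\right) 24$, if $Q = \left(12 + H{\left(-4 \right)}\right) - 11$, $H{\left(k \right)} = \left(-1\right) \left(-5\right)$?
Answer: $-120$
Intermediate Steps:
$H{\left(k \right)} = 5$
$Q = 6$ ($Q = \left(12 + 5\right) - 11 = 17 - 11 = 6$)
$\left(Q + \left(5 + 6\right) \left(-1\right)\right) 24 = \left(6 + \left(5 + 6\right) \left(-1\right)\right) 24 = \left(6 + 11 \left(-1\right)\right) 24 = \left(6 - 11\right) 24 = \left(-5\right) 24 = -120$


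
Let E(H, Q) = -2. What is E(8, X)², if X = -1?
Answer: 4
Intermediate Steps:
E(8, X)² = (-2)² = 4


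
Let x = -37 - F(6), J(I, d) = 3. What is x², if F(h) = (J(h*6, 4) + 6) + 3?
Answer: 2401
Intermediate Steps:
F(h) = 12 (F(h) = (3 + 6) + 3 = 9 + 3 = 12)
x = -49 (x = -37 - 1*12 = -37 - 12 = -49)
x² = (-49)² = 2401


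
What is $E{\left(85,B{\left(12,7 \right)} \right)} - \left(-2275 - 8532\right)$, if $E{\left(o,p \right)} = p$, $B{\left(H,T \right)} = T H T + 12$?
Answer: $11407$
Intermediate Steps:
$B{\left(H,T \right)} = 12 + H T^{2}$ ($B{\left(H,T \right)} = H T T + 12 = H T^{2} + 12 = 12 + H T^{2}$)
$E{\left(85,B{\left(12,7 \right)} \right)} - \left(-2275 - 8532\right) = \left(12 + 12 \cdot 7^{2}\right) - \left(-2275 - 8532\right) = \left(12 + 12 \cdot 49\right) - -10807 = \left(12 + 588\right) + 10807 = 600 + 10807 = 11407$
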